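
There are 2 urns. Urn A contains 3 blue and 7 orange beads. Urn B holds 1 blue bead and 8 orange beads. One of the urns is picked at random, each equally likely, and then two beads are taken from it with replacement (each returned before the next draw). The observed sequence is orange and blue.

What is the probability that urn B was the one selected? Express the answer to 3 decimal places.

0.320

Compute the likelihood of the observed sequence for each case: P(data | urn A) = (7/10)(3/10) = 0.21; P(data | urn B) = (8/9)(1/9) = 0.098765.
Weighting by the prior gives 1/2 · 0.21 = 0.105, 1/2 · 0.098765 = 0.049383; summing to 0.15438.
Therefore the posterior P(urn B | data) = (0.049383) / (0.15438) = 0.31987.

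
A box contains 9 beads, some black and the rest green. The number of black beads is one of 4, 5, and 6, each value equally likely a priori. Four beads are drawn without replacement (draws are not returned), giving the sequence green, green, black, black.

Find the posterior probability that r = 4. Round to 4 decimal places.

Compute the likelihood of the observed sequence for each case: P(data | r = 4) = (5/9)(4/8)(4/7)(3/6) = 5/63; P(data | r = 5) = (4/9)(3/8)(5/7)(4/6) = 5/63; P(data | r = 6) = (3/9)(2/8)(6/7)(5/6) = 5/84.
The prior-weighted likelihoods are 1/3 · 5/63 = 5/189, 1/3 · 5/63 = 5/189, 1/3 · 5/84 = 5/252; summing to 55/756.
Hence P(r = 4 | data) = (5/189) / (55/756) = 4/11.

0.3636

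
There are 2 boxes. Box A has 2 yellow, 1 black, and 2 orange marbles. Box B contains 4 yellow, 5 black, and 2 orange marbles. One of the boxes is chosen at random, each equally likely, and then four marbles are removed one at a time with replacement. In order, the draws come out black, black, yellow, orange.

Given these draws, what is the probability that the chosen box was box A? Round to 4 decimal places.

0.3190

Compute the likelihood of the observed sequence for each case: P(data | box A) = (1/5)(1/5)(2/5)(2/5) = 0.0064; P(data | box B) = (5/11)(5/11)(4/11)(2/11) = 0.01366.
Weighting by the prior gives 1/2 · 0.0064 = 0.0032, 1/2 · 0.01366 = 0.0068301; these sum to 0.01003.
Hence P(box A | data) = (0.0032) / (0.01003) = 0.31904.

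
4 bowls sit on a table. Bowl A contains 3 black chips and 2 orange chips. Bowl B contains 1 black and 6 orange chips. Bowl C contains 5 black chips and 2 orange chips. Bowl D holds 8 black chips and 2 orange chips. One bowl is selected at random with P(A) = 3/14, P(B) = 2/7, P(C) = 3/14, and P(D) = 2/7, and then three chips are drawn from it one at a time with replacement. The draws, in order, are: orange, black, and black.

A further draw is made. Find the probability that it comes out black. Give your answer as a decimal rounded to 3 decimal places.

Compute the likelihood of the observed sequence for each case: P(data | bowl A) = (2/5)(3/5)(3/5) = 0.144; P(data | bowl B) = (6/7)(1/7)(1/7) = 0.017493; P(data | bowl C) = (2/7)(5/7)(5/7) = 0.14577; P(data | bowl D) = (2/10)(8/10)(8/10) = 0.128.
Weighting by the prior gives 3/14 · 0.144 = 0.030857, 2/7 · 0.017493 = 0.0049979, 3/14 · 0.14577 = 0.031237, 2/7 · 0.128 = 0.036571; these sum to 0.10366.
The posterior is then P(bowl A | data) = 0.29767, P(bowl B | data) = 0.048213, P(bowl C | data) = 0.30133, P(bowl D | data) = 0.35279.
The predictive probability is P(black next | data) = (3/5)(0.29767) + (1/7)(0.048213) + (5/7)(0.30133) + (4/5)(0.35279) = 0.68296.

0.683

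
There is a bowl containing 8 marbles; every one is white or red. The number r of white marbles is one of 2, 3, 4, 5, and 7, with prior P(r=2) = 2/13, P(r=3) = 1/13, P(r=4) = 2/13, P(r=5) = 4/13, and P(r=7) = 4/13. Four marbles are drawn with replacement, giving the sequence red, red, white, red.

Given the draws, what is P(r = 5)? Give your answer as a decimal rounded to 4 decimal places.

The likelihood of the observed sequence under each hypothesis: P(data | r = 2) = (6/8)(6/8)(2/8)(6/8) = 0.10547; P(data | r = 3) = (5/8)(5/8)(3/8)(5/8) = 0.091553; P(data | r = 4) = (4/8)(4/8)(4/8)(4/8) = 0.0625; P(data | r = 5) = (3/8)(3/8)(5/8)(3/8) = 0.032959; P(data | r = 7) = (1/8)(1/8)(7/8)(1/8) = 0.001709.
Multiplying each by its prior: 2/13 · 0.10547 = 0.016226, 1/13 · 0.091553 = 0.0070425, 2/13 · 0.0625 = 0.0096154, 4/13 · 0.032959 = 0.010141, 4/13 · 0.001709 = 0.00052584; these sum to 0.043551.
By Bayes' rule, P(r = 5 | data) = (0.010141) / (0.043551) = 0.23286.

0.2329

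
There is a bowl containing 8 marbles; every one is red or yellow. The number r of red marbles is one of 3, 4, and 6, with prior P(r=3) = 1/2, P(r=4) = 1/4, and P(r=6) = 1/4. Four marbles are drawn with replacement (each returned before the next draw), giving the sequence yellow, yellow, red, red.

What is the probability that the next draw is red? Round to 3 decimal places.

Under each hypothesis, the probability of the observed sequence is: P(data | r = 3) = (5/8)(5/8)(3/8)(3/8) = 0.054932; P(data | r = 4) = (4/8)(4/8)(4/8)(4/8) = 0.0625; P(data | r = 6) = (2/8)(2/8)(6/8)(6/8) = 0.035156.
Weighting by the prior gives 1/2 · 0.054932 = 0.027466, 1/4 · 0.0625 = 0.015625, 1/4 · 0.035156 = 0.0087891; with total 0.05188.
The posterior is then P(r = 3 | data) = 0.52941, P(r = 4 | data) = 0.30118, P(r = 6 | data) = 0.16941.
Averaging over the posterior, P(red next | data) = (3/8)(0.52941) + (1/2)(0.30118) + (3/4)(0.16941) = 0.47618.

0.476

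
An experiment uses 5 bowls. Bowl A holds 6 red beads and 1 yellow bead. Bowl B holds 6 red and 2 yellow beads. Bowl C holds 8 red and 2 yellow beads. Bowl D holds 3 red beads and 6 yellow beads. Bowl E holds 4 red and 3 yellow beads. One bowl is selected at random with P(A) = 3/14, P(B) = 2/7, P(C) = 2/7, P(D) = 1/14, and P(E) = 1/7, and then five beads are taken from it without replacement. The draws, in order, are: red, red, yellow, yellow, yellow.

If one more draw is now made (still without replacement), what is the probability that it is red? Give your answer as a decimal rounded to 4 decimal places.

0.6591

Under each hypothesis, the probability of the observed sequence is: P(data | bowl A) = (6/7)(5/6)(1/5)(0/4) = 0; P(data | bowl B) = (6/8)(5/7)(2/6)(1/5)(0/4) = 0; P(data | bowl C) = (8/10)(7/9)(2/8)(1/7)(0/6) = 0; P(data | bowl D) = (3/9)(2/8)(6/7)(5/6)(4/5) = 0.047619; P(data | bowl E) = (4/7)(3/6)(3/5)(2/4)(1/3) = 0.028571.
The prior-weighted likelihoods are 3/14 · 0 = 0, 2/7 · 0 = 0, 2/7 · 0 = 0, 1/14 · 0.047619 = 0.0034014, 1/7 · 0.028571 = 0.0040816; with total 0.007483.
Dividing through by the total gives posterior P(bowl A | data) = 0, P(bowl B | data) = 0, P(bowl C | data) = 0, P(bowl D | data) = 0.45455, P(bowl E | data) = 0.54545.
The predictive probability is P(red next | data) = (1/4)(0.45455) + (1)(0.54545) = 0.65909.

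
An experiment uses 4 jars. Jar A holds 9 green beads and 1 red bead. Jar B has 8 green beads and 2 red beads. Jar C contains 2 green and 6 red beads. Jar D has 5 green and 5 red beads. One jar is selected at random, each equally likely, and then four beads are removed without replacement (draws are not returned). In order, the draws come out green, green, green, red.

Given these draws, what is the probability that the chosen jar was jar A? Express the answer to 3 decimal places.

0.341

The likelihood of the observed sequence under each hypothesis: P(data | jar A) = (9/10)(8/9)(7/8)(1/7) = 1/10; P(data | jar B) = (8/10)(7/9)(6/8)(2/7) = 2/15; P(data | jar C) = (2/8)(1/7)(0/6) = 0; P(data | jar D) = (5/10)(4/9)(3/8)(5/7) = 5/84.
Multiplying each by its prior: 1/4 · 1/10 = 1/40, 1/4 · 2/15 = 1/30, 1/4 · 0 = 0, 1/4 · 5/84 = 5/336; summing to 41/560.
So P(jar A | data) = (1/40) / (41/560) = 14/41.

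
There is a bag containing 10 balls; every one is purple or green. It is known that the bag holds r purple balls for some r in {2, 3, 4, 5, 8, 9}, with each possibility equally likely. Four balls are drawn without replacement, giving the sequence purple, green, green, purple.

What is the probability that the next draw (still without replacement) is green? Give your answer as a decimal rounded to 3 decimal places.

Under each hypothesis, the probability of the observed sequence is: P(data | r = 2) = (2/10)(8/9)(7/8)(1/7) = 0.022222; P(data | r = 3) = (3/10)(7/9)(6/8)(2/7) = 0.05; P(data | r = 4) = (4/10)(6/9)(5/8)(3/7) = 0.071429; P(data | r = 5) = (5/10)(5/9)(4/8)(4/7) = 0.079365; P(data | r = 8) = (8/10)(2/9)(1/8)(7/7) = 0.022222; P(data | r = 9) = (9/10)(1/9)(0/8) = 0.
Multiplying each by its prior: 1/6 · 0.022222 = 0.0037037, 1/6 · 0.05 = 0.0083333, 1/6 · 0.071429 = 0.011905, 1/6 · 0.079365 = 0.013228, 1/6 · 0.022222 = 0.0037037, 1/6 · 0 = 0; these sum to 0.040873.
The posterior is then P(r = 2 | data) = 0.090615, P(r = 3 | data) = 0.20388, P(r = 4 | data) = 0.29126, P(r = 5 | data) = 0.32362, P(r = 8 | data) = 0.090615, P(r = 9 | data) = 0.
So P(green next | data) = Σ P(green next | H) P(H | data) = (1)(0.090615) + (5/6)(0.20388) + (2/3)(0.29126) + (1/2)(0.32362) + (0)(0.090615) = 0.6165.

0.617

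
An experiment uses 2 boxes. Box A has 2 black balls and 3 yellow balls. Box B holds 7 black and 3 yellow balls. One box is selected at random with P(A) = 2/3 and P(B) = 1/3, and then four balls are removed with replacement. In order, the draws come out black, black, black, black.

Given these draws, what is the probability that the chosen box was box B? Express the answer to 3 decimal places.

0.824

For each hypothesis, P(data | H) works out to: P(data | box A) = (2/5)(2/5)(2/5)(2/5) = 0.0256; P(data | box B) = (7/10)(7/10)(7/10)(7/10) = 0.2401.
The prior-weighted likelihoods are 2/3 · 0.0256 = 0.017067, 1/3 · 0.2401 = 0.080033; summing to 0.0971.
Hence P(box B | data) = (0.080033) / (0.0971) = 0.82424.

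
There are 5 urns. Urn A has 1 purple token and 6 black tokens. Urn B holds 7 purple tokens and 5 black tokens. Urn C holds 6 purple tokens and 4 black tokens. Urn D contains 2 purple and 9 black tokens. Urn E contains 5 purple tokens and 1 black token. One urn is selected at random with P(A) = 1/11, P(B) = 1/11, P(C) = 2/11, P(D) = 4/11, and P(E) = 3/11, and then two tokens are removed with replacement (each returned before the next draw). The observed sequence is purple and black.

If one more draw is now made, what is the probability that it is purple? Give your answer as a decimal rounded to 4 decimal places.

Compute the likelihood of the observed sequence for each case: P(data | urn A) = (1/7)(6/7) = 0.12245; P(data | urn B) = (7/12)(5/12) = 0.24306; P(data | urn C) = (6/10)(4/10) = 0.24; P(data | urn D) = (2/11)(9/11) = 0.14876; P(data | urn E) = (5/6)(1/6) = 0.13889.
Weighting by the prior gives 1/11 · 0.12245 = 0.011132, 1/11 · 0.24306 = 0.022096, 2/11 · 0.24 = 0.043636, 4/11 · 0.14876 = 0.054095, 3/11 · 0.13889 = 0.037879; summing to 0.16884.
Normalising, the posterior is P(urn A | data) = 0.065932, P(urn B | data) = 0.13087, P(urn C | data) = 0.25845, P(urn D | data) = 0.32039, P(urn E | data) = 0.22435.
Averaging over the posterior, P(purple next | data) = (1/7)(0.065932) + (7/12)(0.13087) + (3/5)(0.25845) + (2/11)(0.32039) + (5/6)(0.22435) = 0.48604.

0.4860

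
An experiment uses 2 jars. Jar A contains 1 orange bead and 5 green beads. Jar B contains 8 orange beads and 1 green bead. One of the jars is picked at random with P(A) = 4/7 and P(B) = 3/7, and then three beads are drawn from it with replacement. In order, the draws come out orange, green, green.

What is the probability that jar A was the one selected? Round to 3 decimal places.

The likelihood of the observed sequence under each hypothesis: P(data | jar A) = (1/6)(5/6)(5/6) = 0.11574; P(data | jar B) = (8/9)(1/9)(1/9) = 0.010974.
Multiplying each by its prior: 4/7 · 0.11574 = 0.066138, 3/7 · 0.010974 = 0.0047031; with total 0.070841.
So P(jar A | data) = (0.066138) / (0.070841) = 0.93361.

0.934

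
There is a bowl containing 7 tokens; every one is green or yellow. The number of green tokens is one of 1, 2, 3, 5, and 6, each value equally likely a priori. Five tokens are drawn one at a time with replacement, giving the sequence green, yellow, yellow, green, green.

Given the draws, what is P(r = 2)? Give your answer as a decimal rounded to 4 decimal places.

Under each hypothesis, the probability of the observed sequence is: P(data | r = 1) = (1/7)(6/7)(6/7)(1/7)(1/7) = 0.002142; P(data | r = 2) = (2/7)(5/7)(5/7)(2/7)(2/7) = 0.0119; P(data | r = 3) = (3/7)(4/7)(4/7)(3/7)(3/7) = 0.025704; P(data | r = 5) = (5/7)(2/7)(2/7)(5/7)(5/7) = 0.02975; P(data | r = 6) = (6/7)(1/7)(1/7)(6/7)(6/7) = 0.012852.
The prior-weighted likelihoods are 1/5 · 0.002142 = 0.00042839, 1/5 · 0.0119 = 0.00238, 1/5 · 0.025704 = 0.0051407, 1/5 · 0.02975 = 0.0059499, 1/5 · 0.012852 = 0.0025704; these sum to 0.016469.
By Bayes' rule, P(r = 2 | data) = (0.00238) / (0.016469) = 0.14451.

0.1445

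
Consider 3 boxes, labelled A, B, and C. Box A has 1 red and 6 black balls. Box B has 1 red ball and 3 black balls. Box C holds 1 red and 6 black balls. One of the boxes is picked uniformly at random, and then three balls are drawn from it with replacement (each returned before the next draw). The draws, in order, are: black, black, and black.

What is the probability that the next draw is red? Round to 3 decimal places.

The likelihood of the observed sequence under each hypothesis: P(data | box A) = (6/7)(6/7)(6/7) = 0.62974; P(data | box B) = (3/4)(3/4)(3/4) = 0.42188; P(data | box C) = (6/7)(6/7)(6/7) = 0.62974.
Weighting by the prior gives 1/3 · 0.62974 = 0.20991, 1/3 · 0.42188 = 0.14062, 1/3 · 0.62974 = 0.20991; these sum to 0.56045.
Dividing through by the total gives posterior P(box A | data) = 0.37454, P(box B | data) = 0.25091, P(box C | data) = 0.37454.
So P(red next | data) = Σ P(red next | H) P(H | data) = (1/7)(0.37454) + (1/4)(0.25091) + (1/7)(0.37454) = 0.16974.

0.170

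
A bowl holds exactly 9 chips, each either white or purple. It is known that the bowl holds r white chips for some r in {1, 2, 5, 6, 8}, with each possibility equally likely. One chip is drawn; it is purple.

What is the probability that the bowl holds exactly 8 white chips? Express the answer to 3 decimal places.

For each hypothesis, P(data | H) works out to: P(data | r = 1) = (8/9) = 8/9; P(data | r = 2) = (7/9) = 7/9; P(data | r = 5) = (4/9) = 4/9; P(data | r = 6) = (3/9) = 1/3; P(data | r = 8) = (1/9) = 1/9.
Multiplying each by its prior: 1/5 · 8/9 = 8/45, 1/5 · 7/9 = 7/45, 1/5 · 4/9 = 4/45, 1/5 · 1/3 = 1/15, 1/5 · 1/9 = 1/45; these sum to 23/45.
By Bayes' rule, P(r = 8 | data) = (1/45) / (23/45) = 1/23.

0.043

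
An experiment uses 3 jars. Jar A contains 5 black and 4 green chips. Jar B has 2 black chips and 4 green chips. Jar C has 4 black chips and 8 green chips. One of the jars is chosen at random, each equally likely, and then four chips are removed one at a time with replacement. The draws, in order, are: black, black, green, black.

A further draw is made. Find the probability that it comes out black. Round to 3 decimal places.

0.468

Under each hypothesis, the probability of the observed sequence is: P(data | jar A) = (5/9)(5/9)(4/9)(5/9) = 0.076208; P(data | jar B) = (2/6)(2/6)(4/6)(2/6) = 0.024691; P(data | jar C) = (4/12)(4/12)(8/12)(4/12) = 0.024691.
Multiplying each by its prior: 1/3 · 0.076208 = 0.025403, 1/3 · 0.024691 = 0.0082305, 1/3 · 0.024691 = 0.0082305; with total 0.041864.
Normalising, the posterior is P(jar A | data) = 0.6068, P(jar B | data) = 0.1966, P(jar C | data) = 0.1966.
Averaging over the posterior, P(black next | data) = (5/9)(0.6068) + (1/3)(0.1966) + (1/3)(0.1966) = 0.46818.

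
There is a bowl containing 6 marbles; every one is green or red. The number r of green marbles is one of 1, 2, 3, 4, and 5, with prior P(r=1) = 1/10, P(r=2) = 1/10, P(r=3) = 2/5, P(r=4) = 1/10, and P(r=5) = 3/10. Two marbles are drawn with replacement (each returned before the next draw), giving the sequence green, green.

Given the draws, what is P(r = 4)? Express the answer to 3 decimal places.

0.121

Compute the likelihood of the observed sequence for each case: P(data | r = 1) = (1/6)(1/6) = 1/36; P(data | r = 2) = (2/6)(2/6) = 1/9; P(data | r = 3) = (3/6)(3/6) = 1/4; P(data | r = 4) = (4/6)(4/6) = 4/9; P(data | r = 5) = (5/6)(5/6) = 25/36.
Multiplying each by its prior: 1/10 · 1/36 = 1/360, 1/10 · 1/9 = 1/90, 2/5 · 1/4 = 1/10, 1/10 · 4/9 = 2/45, 3/10 · 25/36 = 5/24; these sum to 11/30.
So P(r = 4 | data) = (2/45) / (11/30) = 4/33.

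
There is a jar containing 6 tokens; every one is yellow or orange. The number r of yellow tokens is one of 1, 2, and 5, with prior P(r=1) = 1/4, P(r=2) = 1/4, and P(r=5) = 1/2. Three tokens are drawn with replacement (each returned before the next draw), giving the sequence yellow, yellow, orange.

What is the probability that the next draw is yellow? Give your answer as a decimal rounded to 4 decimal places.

0.6737

The likelihood of the observed sequence under each hypothesis: P(data | r = 1) = (1/6)(1/6)(5/6) = 5/216; P(data | r = 2) = (2/6)(2/6)(4/6) = 2/27; P(data | r = 5) = (5/6)(5/6)(1/6) = 25/216.
The prior-weighted likelihoods are 1/4 · 5/216 = 5/864, 1/4 · 2/27 = 1/54, 1/2 · 25/216 = 25/432; these sum to 71/864.
Dividing through by the total gives posterior P(r = 1 | data) = 5/71, P(r = 2 | data) = 16/71, P(r = 5 | data) = 50/71.
Averaging over the posterior, P(yellow next | data) = (1/6)(5/71) + (1/3)(16/71) + (5/6)(50/71) = 287/426.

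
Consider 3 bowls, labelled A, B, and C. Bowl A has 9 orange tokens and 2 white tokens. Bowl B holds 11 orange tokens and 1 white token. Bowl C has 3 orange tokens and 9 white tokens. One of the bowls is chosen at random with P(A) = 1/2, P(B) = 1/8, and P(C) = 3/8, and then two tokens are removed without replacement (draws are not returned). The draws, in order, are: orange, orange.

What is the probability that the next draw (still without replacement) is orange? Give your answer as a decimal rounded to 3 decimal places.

0.780

Under each hypothesis, the probability of the observed sequence is: P(data | bowl A) = (9/11)(8/10) = 36/55; P(data | bowl B) = (11/12)(10/11) = 5/6; P(data | bowl C) = (3/12)(2/11) = 1/22.
Weighting by the prior gives 1/2 · 36/55 = 18/55, 1/8 · 5/6 = 5/48, 3/8 · 1/22 = 3/176; with total 74/165.
The posterior is then P(bowl A | data) = 0.72973, P(bowl B | data) = 0.23226, P(bowl C | data) = 0.038007.
Averaging over the posterior, P(orange next | data) = (7/9)(0.72973) + (9/10)(0.23226) + (1/10)(0.038007) = 0.78041.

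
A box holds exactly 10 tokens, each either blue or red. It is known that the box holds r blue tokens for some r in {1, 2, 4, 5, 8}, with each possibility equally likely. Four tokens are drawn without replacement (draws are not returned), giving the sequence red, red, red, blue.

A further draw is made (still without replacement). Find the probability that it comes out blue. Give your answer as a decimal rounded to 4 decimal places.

For each hypothesis, P(data | H) works out to: P(data | r = 1) = (9/10)(8/9)(7/8)(1/7) = 0.1; P(data | r = 2) = (8/10)(7/9)(6/8)(2/7) = 0.13333; P(data | r = 4) = (6/10)(5/9)(4/8)(4/7) = 0.095238; P(data | r = 5) = (5/10)(4/9)(3/8)(5/7) = 0.059524; P(data | r = 8) = (2/10)(1/9)(0/8) = 0.
Multiplying each by its prior: 1/5 · 0.1 = 0.02, 1/5 · 0.13333 = 0.026667, 1/5 · 0.095238 = 0.019048, 1/5 · 0.059524 = 0.011905, 1/5 · 0 = 0; these sum to 0.077619.
Dividing through by the total gives posterior P(r = 1 | data) = 0.25767, P(r = 2 | data) = 0.34356, P(r = 4 | data) = 0.2454, P(r = 5 | data) = 0.15337, P(r = 8 | data) = 0.
So P(blue next | data) = Σ P(blue next | H) P(H | data) = (0)(0.25767) + (1/6)(0.34356) + (1/2)(0.2454) + (2/3)(0.15337) = 0.28221.

0.2822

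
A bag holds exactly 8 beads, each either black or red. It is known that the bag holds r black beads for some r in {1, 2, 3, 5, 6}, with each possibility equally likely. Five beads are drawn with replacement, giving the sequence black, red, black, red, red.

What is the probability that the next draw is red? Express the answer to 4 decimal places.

The likelihood of the observed sequence under each hypothesis: P(data | r = 1) = (1/8)(7/8)(1/8)(7/8)(7/8) = 0.010468; P(data | r = 2) = (2/8)(6/8)(2/8)(6/8)(6/8) = 0.026367; P(data | r = 3) = (3/8)(5/8)(3/8)(5/8)(5/8) = 0.034332; P(data | r = 5) = (5/8)(3/8)(5/8)(3/8)(3/8) = 0.020599; P(data | r = 6) = (6/8)(2/8)(6/8)(2/8)(2/8) = 0.0087891.
Multiplying each by its prior: 1/5 · 0.010468 = 0.0020935, 1/5 · 0.026367 = 0.0052734, 1/5 · 0.034332 = 0.0068665, 1/5 · 0.020599 = 0.0041199, 1/5 · 0.0087891 = 0.0017578; these sum to 0.020111.
Normalising, the posterior is P(r = 1 | data) = 0.1041, P(r = 2 | data) = 0.26222, P(r = 3 | data) = 0.34143, P(r = 5 | data) = 0.20486, P(r = 6 | data) = 0.087405.
Averaging over the posterior, P(red next | data) = (7/8)(0.1041) + (3/4)(0.26222) + (5/8)(0.34143) + (3/8)(0.20486) + (1/4)(0.087405) = 0.59981.

0.5998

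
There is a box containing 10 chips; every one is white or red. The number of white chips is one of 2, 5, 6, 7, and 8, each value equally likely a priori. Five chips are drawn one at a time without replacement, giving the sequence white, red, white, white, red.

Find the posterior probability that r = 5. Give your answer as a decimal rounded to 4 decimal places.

0.2625

The likelihood of the observed sequence under each hypothesis: P(data | r = 2) = (2/10)(8/9)(1/8)(0/7) = 0; P(data | r = 5) = (5/10)(5/9)(4/8)(3/7)(4/6) = 0.039683; P(data | r = 6) = (6/10)(4/9)(5/8)(4/7)(3/6) = 0.047619; P(data | r = 7) = (7/10)(3/9)(6/8)(5/7)(2/6) = 0.041667; P(data | r = 8) = (8/10)(2/9)(7/8)(6/7)(1/6) = 0.022222.
The prior-weighted likelihoods are 1/5 · 0 = 0, 1/5 · 0.039683 = 0.0079365, 1/5 · 0.047619 = 0.0095238, 1/5 · 0.041667 = 0.0083333, 1/5 · 0.022222 = 0.0044444; with total 0.030238.
So P(r = 5 | data) = (0.0079365) / (0.030238) = 0.26247.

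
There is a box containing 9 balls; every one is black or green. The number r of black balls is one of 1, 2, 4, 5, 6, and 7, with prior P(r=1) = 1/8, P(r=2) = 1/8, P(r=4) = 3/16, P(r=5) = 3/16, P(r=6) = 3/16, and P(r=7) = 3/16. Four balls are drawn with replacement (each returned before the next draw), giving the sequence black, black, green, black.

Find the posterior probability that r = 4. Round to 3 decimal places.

0.146

For each hypothesis, P(data | H) works out to: P(data | r = 1) = (1/9)(1/9)(8/9)(1/9) = 0.0012193; P(data | r = 2) = (2/9)(2/9)(7/9)(2/9) = 0.0085353; P(data | r = 4) = (4/9)(4/9)(5/9)(4/9) = 0.048773; P(data | r = 5) = (5/9)(5/9)(4/9)(5/9) = 0.076208; P(data | r = 6) = (6/9)(6/9)(3/9)(6/9) = 0.098765; P(data | r = 7) = (7/9)(7/9)(2/9)(7/9) = 0.10456.
Weighting by the prior gives 1/8 · 0.0012193 = 0.00015242, 1/8 · 0.0085353 = 0.0010669, 3/16 · 0.048773 = 0.0091449, 3/16 · 0.076208 = 0.014289, 3/16 · 0.098765 = 0.018519, 3/16 · 0.10456 = 0.019604; with total 0.062776.
Hence P(r = 4 | data) = (0.0091449) / (0.062776) = 0.14568.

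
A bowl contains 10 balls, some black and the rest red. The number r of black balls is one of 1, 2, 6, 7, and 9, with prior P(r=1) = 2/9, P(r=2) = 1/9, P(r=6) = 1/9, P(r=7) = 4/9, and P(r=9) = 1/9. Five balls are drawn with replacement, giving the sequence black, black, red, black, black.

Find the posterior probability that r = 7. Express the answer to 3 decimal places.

Compute the likelihood of the observed sequence for each case: P(data | r = 1) = (1/10)(1/10)(9/10)(1/10)(1/10) = 9e-05; P(data | r = 2) = (2/10)(2/10)(8/10)(2/10)(2/10) = 0.00128; P(data | r = 6) = (6/10)(6/10)(4/10)(6/10)(6/10) = 0.05184; P(data | r = 7) = (7/10)(7/10)(3/10)(7/10)(7/10) = 0.07203; P(data | r = 9) = (9/10)(9/10)(1/10)(9/10)(9/10) = 0.06561.
Multiplying each by its prior: 2/9 · 9e-05 = 2e-05, 1/9 · 0.00128 = 0.00014222, 1/9 · 0.05184 = 0.00576, 4/9 · 0.07203 = 0.032013, 1/9 · 0.06561 = 0.00729; summing to 0.045226.
Hence P(r = 7 | data) = (0.032013) / (0.045226) = 0.70786.

0.708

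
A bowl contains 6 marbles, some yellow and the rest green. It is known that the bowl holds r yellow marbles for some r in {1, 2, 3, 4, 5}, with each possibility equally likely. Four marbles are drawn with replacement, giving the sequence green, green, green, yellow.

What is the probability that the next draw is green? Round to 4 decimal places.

The likelihood of the observed sequence under each hypothesis: P(data | r = 1) = (5/6)(5/6)(5/6)(1/6) = 0.096451; P(data | r = 2) = (4/6)(4/6)(4/6)(2/6) = 0.098765; P(data | r = 3) = (3/6)(3/6)(3/6)(3/6) = 0.0625; P(data | r = 4) = (2/6)(2/6)(2/6)(4/6) = 0.024691; P(data | r = 5) = (1/6)(1/6)(1/6)(5/6) = 0.003858.
Weighting by the prior gives 1/5 · 0.096451 = 0.01929, 1/5 · 0.098765 = 0.019753, 1/5 · 0.0625 = 0.0125, 1/5 · 0.024691 = 0.0049383, 1/5 · 0.003858 = 0.0007716; summing to 0.057253.
The posterior is then P(r = 1 | data) = 0.33693, P(r = 2 | data) = 0.34501, P(r = 3 | data) = 0.21833, P(r = 4 | data) = 0.086253, P(r = 5 | data) = 0.013477.
So P(green next | data) = Σ P(green next | H) P(H | data) = (5/6)(0.33693) + (2/3)(0.34501) + (1/2)(0.21833) + (1/3)(0.086253) + (1/6)(0.013477) = 0.65094.

0.6509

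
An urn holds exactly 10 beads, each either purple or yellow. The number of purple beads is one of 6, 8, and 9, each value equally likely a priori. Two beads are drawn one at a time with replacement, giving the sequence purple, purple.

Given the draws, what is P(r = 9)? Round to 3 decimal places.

0.448

For each hypothesis, P(data | H) works out to: P(data | r = 6) = (6/10)(6/10) = 9/25; P(data | r = 8) = (8/10)(8/10) = 16/25; P(data | r = 9) = (9/10)(9/10) = 81/100.
The prior-weighted likelihoods are 1/3 · 9/25 = 3/25, 1/3 · 16/25 = 16/75, 1/3 · 81/100 = 27/100; summing to 181/300.
Therefore the posterior P(r = 9 | data) = (27/100) / (181/300) = 81/181.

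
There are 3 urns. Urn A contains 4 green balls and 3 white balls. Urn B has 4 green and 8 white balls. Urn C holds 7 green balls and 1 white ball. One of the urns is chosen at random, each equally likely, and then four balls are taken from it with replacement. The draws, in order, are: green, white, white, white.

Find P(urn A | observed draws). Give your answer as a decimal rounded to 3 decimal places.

For each hypothesis, P(data | H) works out to: P(data | urn A) = (4/7)(3/7)(3/7)(3/7) = 0.044981; P(data | urn B) = (4/12)(8/12)(8/12)(8/12) = 0.098765; P(data | urn C) = (7/8)(1/8)(1/8)(1/8) = 0.001709.
Weighting by the prior gives 1/3 · 0.044981 = 0.014994, 1/3 · 0.098765 = 0.032922, 1/3 · 0.001709 = 0.00056966; these sum to 0.048485.
Hence P(urn A | data) = (0.014994) / (0.048485) = 0.30924.

0.309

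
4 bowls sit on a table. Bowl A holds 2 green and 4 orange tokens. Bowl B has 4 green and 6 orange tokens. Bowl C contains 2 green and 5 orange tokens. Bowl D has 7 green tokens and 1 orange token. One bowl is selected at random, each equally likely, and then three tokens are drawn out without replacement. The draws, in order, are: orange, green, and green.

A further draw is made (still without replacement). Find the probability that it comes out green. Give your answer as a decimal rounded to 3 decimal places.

0.453

Compute the likelihood of the observed sequence for each case: P(data | bowl A) = (4/6)(2/5)(1/4) = 1/15; P(data | bowl B) = (6/10)(4/9)(3/8) = 1/10; P(data | bowl C) = (5/7)(2/6)(1/5) = 1/21; P(data | bowl D) = (1/8)(7/7)(6/6) = 1/8.
Multiplying each by its prior: 1/4 · 1/15 = 1/60, 1/4 · 1/10 = 1/40, 1/4 · 1/21 = 1/84, 1/4 · 1/8 = 1/32; with total 19/224.
Dividing through by the total gives posterior P(bowl A | data) = 56/285, P(bowl B | data) = 28/95, P(bowl C | data) = 8/57, P(bowl D | data) = 7/19.
Averaging over the posterior, P(green next | data) = (0)(56/285) + (2/7)(28/95) + (0)(8/57) + (1)(7/19) = 43/95.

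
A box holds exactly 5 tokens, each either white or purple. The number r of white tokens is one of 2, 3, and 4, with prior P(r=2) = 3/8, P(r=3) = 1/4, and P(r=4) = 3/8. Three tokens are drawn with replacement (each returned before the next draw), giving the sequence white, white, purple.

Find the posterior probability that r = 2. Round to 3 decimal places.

Under each hypothesis, the probability of the observed sequence is: P(data | r = 2) = (2/5)(2/5)(3/5) = 12/125; P(data | r = 3) = (3/5)(3/5)(2/5) = 18/125; P(data | r = 4) = (4/5)(4/5)(1/5) = 16/125.
Weighting by the prior gives 3/8 · 12/125 = 9/250, 1/4 · 18/125 = 9/250, 3/8 · 16/125 = 6/125; these sum to 3/25.
Hence P(r = 2 | data) = (9/250) / (3/25) = 3/10.

0.300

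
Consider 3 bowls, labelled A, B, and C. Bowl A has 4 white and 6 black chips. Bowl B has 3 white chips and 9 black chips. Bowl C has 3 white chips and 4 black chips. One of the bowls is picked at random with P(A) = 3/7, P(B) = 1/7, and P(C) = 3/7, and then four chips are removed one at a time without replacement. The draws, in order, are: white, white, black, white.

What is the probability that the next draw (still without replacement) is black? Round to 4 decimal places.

0.9188

The likelihood of the observed sequence under each hypothesis: P(data | bowl A) = (4/10)(3/9)(6/8)(2/7) = 0.028571; P(data | bowl B) = (3/12)(2/11)(9/10)(1/9) = 0.0045455; P(data | bowl C) = (3/7)(2/6)(4/5)(1/4) = 0.028571.
The prior-weighted likelihoods are 3/7 · 0.028571 = 0.012245, 1/7 · 0.0045455 = 0.00064935, 3/7 · 0.028571 = 0.012245; summing to 0.025139.
The posterior is then P(bowl A | data) = 0.48708, P(bowl B | data) = 0.02583, P(bowl C | data) = 0.48708.
The predictive probability is P(black next | data) = (5/6)(0.48708) + (1)(0.02583) + (1)(0.48708) = 0.91882.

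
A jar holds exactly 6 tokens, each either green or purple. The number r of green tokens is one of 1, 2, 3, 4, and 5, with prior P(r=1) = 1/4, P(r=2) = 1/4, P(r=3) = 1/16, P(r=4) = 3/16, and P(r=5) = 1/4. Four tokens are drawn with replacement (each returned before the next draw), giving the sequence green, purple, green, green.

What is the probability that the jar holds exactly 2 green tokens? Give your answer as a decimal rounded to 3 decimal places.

0.115

For each hypothesis, P(data | H) works out to: P(data | r = 1) = (1/6)(5/6)(1/6)(1/6) = 0.003858; P(data | r = 2) = (2/6)(4/6)(2/6)(2/6) = 0.024691; P(data | r = 3) = (3/6)(3/6)(3/6)(3/6) = 0.0625; P(data | r = 4) = (4/6)(2/6)(4/6)(4/6) = 0.098765; P(data | r = 5) = (5/6)(1/6)(5/6)(5/6) = 0.096451.
Multiplying each by its prior: 1/4 · 0.003858 = 0.00096451, 1/4 · 0.024691 = 0.0061728, 1/16 · 0.0625 = 0.0039062, 3/16 · 0.098765 = 0.018519, 1/4 · 0.096451 = 0.024113; with total 0.053675.
Hence P(r = 2 | data) = (0.0061728) / (0.053675) = 0.115.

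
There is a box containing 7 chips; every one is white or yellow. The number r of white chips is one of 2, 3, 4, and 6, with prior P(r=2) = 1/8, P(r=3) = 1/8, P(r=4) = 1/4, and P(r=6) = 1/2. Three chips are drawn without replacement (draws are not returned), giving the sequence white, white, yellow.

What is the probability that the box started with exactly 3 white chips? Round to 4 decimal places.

For each hypothesis, P(data | H) works out to: P(data | r = 2) = (2/7)(1/6)(5/5) = 1/21; P(data | r = 3) = (3/7)(2/6)(4/5) = 4/35; P(data | r = 4) = (4/7)(3/6)(3/5) = 6/35; P(data | r = 6) = (6/7)(5/6)(1/5) = 1/7.
Weighting by the prior gives 1/8 · 1/21 = 1/168, 1/8 · 4/35 = 1/70, 1/4 · 6/35 = 3/70, 1/2 · 1/7 = 1/14; summing to 113/840.
By Bayes' rule, P(r = 3 | data) = (1/70) / (113/840) = 12/113.

0.1062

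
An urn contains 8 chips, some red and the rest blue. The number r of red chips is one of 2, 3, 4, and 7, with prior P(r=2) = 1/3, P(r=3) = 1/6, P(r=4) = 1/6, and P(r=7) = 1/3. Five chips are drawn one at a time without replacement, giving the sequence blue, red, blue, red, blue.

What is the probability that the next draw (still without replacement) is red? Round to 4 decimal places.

0.2766

Compute the likelihood of the observed sequence for each case: P(data | r = 2) = (6/8)(2/7)(5/6)(1/5)(4/4) = 0.035714; P(data | r = 3) = (5/8)(3/7)(4/6)(2/5)(3/4) = 0.053571; P(data | r = 4) = (4/8)(4/7)(3/6)(3/5)(2/4) = 0.042857; P(data | r = 7) = (1/8)(7/7)(0/6) = 0.
Multiplying each by its prior: 1/3 · 0.035714 = 0.011905, 1/6 · 0.053571 = 0.0089286, 1/6 · 0.042857 = 0.0071429, 1/3 · 0 = 0; with total 0.027976.
The posterior is then P(r = 2 | data) = 0.42553, P(r = 3 | data) = 0.31915, P(r = 4 | data) = 0.25532, P(r = 7 | data) = 0.
Averaging over the posterior, P(red next | data) = (0)(0.42553) + (1/3)(0.31915) + (2/3)(0.25532) = 0.2766.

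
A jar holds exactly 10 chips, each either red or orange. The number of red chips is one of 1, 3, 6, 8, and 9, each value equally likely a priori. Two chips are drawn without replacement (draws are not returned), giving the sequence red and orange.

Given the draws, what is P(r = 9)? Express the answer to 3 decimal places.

0.114

For each hypothesis, P(data | H) works out to: P(data | r = 1) = (1/10)(9/9) = 1/10; P(data | r = 3) = (3/10)(7/9) = 7/30; P(data | r = 6) = (6/10)(4/9) = 4/15; P(data | r = 8) = (8/10)(2/9) = 8/45; P(data | r = 9) = (9/10)(1/9) = 1/10.
Multiplying each by its prior: 1/5 · 1/10 = 1/50, 1/5 · 7/30 = 7/150, 1/5 · 4/15 = 4/75, 1/5 · 8/45 = 8/225, 1/5 · 1/10 = 1/50; with total 79/450.
Therefore the posterior P(r = 9 | data) = (1/50) / (79/450) = 9/79.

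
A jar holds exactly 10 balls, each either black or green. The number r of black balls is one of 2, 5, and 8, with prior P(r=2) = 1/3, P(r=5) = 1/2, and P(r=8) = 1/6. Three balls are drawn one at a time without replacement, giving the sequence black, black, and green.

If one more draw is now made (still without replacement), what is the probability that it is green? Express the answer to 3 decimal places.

0.494

Under each hypothesis, the probability of the observed sequence is: P(data | r = 2) = (2/10)(1/9)(8/8) = 1/45; P(data | r = 5) = (5/10)(4/9)(5/8) = 5/36; P(data | r = 8) = (8/10)(7/9)(2/8) = 7/45.
Multiplying each by its prior: 1/3 · 1/45 = 1/135, 1/2 · 5/36 = 5/72, 1/6 · 7/45 = 7/270; with total 37/360.
Dividing through by the total gives posterior P(r = 2 | data) = 8/111, P(r = 5 | data) = 25/37, P(r = 8 | data) = 28/111.
Averaging over the posterior, P(green next | data) = (1)(8/111) + (4/7)(25/37) + (1/7)(28/111) = 128/259.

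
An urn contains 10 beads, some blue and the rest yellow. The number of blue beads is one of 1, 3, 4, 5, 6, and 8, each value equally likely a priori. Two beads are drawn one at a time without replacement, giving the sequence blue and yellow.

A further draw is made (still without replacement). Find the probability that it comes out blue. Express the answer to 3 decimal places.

0.468

The likelihood of the observed sequence under each hypothesis: P(data | r = 1) = (1/10)(9/9) = 1/10; P(data | r = 3) = (3/10)(7/9) = 7/30; P(data | r = 4) = (4/10)(6/9) = 4/15; P(data | r = 5) = (5/10)(5/9) = 5/18; P(data | r = 6) = (6/10)(4/9) = 4/15; P(data | r = 8) = (8/10)(2/9) = 8/45.
Multiplying each by its prior: 1/6 · 1/10 = 1/60, 1/6 · 7/30 = 7/180, 1/6 · 4/15 = 2/45, 1/6 · 5/18 = 5/108, 1/6 · 4/15 = 2/45, 1/6 · 8/45 = 4/135; summing to 119/540.
Dividing through by the total gives posterior P(r = 1 | data) = 9/119, P(r = 3 | data) = 3/17, P(r = 4 | data) = 24/119, P(r = 5 | data) = 25/119, P(r = 6 | data) = 24/119, P(r = 8 | data) = 16/119.
Averaging over the posterior, P(blue next | data) = (0)(9/119) + (1/4)(3/17) + (3/8)(24/119) + (1/2)(25/119) + (5/8)(24/119) + (7/8)(16/119) = 223/476.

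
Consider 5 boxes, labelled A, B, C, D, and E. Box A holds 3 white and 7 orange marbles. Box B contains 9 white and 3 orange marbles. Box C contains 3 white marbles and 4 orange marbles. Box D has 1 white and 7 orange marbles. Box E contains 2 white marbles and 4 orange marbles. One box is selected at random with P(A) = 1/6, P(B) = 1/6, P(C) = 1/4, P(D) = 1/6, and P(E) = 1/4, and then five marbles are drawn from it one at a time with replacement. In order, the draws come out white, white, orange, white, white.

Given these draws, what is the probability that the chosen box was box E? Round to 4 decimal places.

0.0978

Under each hypothesis, the probability of the observed sequence is: P(data | box A) = (3/10)(3/10)(7/10)(3/10)(3/10) = 0.00567; P(data | box B) = (9/12)(9/12)(3/12)(9/12)(9/12) = 0.079102; P(data | box C) = (3/7)(3/7)(4/7)(3/7)(3/7) = 0.019278; P(data | box D) = (1/8)(1/8)(7/8)(1/8)(1/8) = 0.00021362; P(data | box E) = (2/6)(2/6)(4/6)(2/6)(2/6) = 0.0082305.
Multiplying each by its prior: 1/6 · 0.00567 = 0.000945, 1/6 · 0.079102 = 0.013184, 1/4 · 0.019278 = 0.0048194, 1/6 · 0.00021362 = 3.5604e-05, 1/4 · 0.0082305 = 0.0020576; these sum to 0.021041.
Hence P(box E | data) = (0.0020576) / (0.021041) = 0.09779.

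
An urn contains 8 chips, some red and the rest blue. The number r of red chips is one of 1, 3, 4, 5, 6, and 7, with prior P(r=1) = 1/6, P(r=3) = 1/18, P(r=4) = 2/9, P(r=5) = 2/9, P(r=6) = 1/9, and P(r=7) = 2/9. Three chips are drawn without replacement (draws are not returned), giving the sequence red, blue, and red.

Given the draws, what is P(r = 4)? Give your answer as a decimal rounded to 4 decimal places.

0.2560

For each hypothesis, P(data | H) works out to: P(data | r = 1) = (1/8)(7/7)(0/6) = 0; P(data | r = 3) = (3/8)(5/7)(2/6) = 0.089286; P(data | r = 4) = (4/8)(4/7)(3/6) = 0.14286; P(data | r = 5) = (5/8)(3/7)(4/6) = 0.17857; P(data | r = 6) = (6/8)(2/7)(5/6) = 0.17857; P(data | r = 7) = (7/8)(1/7)(6/6) = 0.125.
Weighting by the prior gives 1/6 · 0 = 0, 1/18 · 0.089286 = 0.0049603, 2/9 · 0.14286 = 0.031746, 2/9 · 0.17857 = 0.039683, 1/9 · 0.17857 = 0.019841, 2/9 · 0.125 = 0.027778; these sum to 0.12401.
Hence P(r = 4 | data) = (0.031746) / (0.12401) = 0.256.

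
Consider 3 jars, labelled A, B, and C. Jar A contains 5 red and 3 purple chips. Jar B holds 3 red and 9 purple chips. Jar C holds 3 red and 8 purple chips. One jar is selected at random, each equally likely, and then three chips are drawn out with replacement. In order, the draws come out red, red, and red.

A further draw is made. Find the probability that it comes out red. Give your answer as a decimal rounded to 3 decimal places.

For each hypothesis, P(data | H) works out to: P(data | jar A) = (5/8)(5/8)(5/8) = 0.24414; P(data | jar B) = (3/12)(3/12)(3/12) = 0.015625; P(data | jar C) = (3/11)(3/11)(3/11) = 0.020285.
Multiplying each by its prior: 1/3 · 0.24414 = 0.08138, 1/3 · 0.015625 = 0.0052083, 1/3 · 0.020285 = 0.0067618; summing to 0.09335.
The posterior is then P(jar A | data) = 0.87177, P(jar B | data) = 0.055793, P(jar C | data) = 0.072435.
So P(red next | data) = Σ P(red next | H) P(H | data) = (5/8)(0.87177) + (1/4)(0.055793) + (3/11)(0.072435) = 0.57856.

0.579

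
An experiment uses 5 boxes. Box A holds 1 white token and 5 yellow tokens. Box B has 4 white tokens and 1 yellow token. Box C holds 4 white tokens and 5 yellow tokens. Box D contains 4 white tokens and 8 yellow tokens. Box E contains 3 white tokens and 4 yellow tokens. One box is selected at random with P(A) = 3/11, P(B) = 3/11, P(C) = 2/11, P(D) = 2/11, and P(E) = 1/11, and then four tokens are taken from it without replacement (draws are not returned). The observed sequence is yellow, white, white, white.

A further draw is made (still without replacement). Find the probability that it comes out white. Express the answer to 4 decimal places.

The likelihood of the observed sequence under each hypothesis: P(data | box A) = (5/6)(1/5)(0/4) = 0; P(data | box B) = (1/5)(4/4)(3/3)(2/2) = 0.2; P(data | box C) = (5/9)(4/8)(3/7)(2/6) = 0.039683; P(data | box D) = (8/12)(4/11)(3/10)(2/9) = 0.016162; P(data | box E) = (4/7)(3/6)(2/5)(1/4) = 0.028571.
Multiplying each by its prior: 3/11 · 0 = 0, 3/11 · 0.2 = 0.054545, 2/11 · 0.039683 = 0.007215, 2/11 · 0.016162 = 0.0029385, 1/11 · 0.028571 = 0.0025974; with total 0.067296.
Dividing through by the total gives posterior P(box A | data) = 0, P(box B | data) = 0.81053, P(box C | data) = 0.10721, P(box D | data) = 0.043665, P(box E | data) = 0.038596.
The predictive probability is P(white next | data) = (1)(0.81053) + (1/5)(0.10721) + (1/8)(0.043665) + (0)(0.038596) = 0.83743.

0.8374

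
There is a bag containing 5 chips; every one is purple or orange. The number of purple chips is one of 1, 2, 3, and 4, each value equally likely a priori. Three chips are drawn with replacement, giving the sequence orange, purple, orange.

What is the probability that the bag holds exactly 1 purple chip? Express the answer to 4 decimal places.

The likelihood of the observed sequence under each hypothesis: P(data | r = 1) = (4/5)(1/5)(4/5) = 16/125; P(data | r = 2) = (3/5)(2/5)(3/5) = 18/125; P(data | r = 3) = (2/5)(3/5)(2/5) = 12/125; P(data | r = 4) = (1/5)(4/5)(1/5) = 4/125.
Weighting by the prior gives 1/4 · 16/125 = 4/125, 1/4 · 18/125 = 9/250, 1/4 · 12/125 = 3/125, 1/4 · 4/125 = 1/125; summing to 1/10.
So P(r = 1 | data) = (4/125) / (1/10) = 8/25.

0.3200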